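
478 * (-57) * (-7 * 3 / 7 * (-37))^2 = -335697966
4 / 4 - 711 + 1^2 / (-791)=-561611/791 = -710.00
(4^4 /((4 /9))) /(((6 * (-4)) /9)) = -216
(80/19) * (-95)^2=38000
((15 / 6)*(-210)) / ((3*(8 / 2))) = -175/4 = -43.75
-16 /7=-2.29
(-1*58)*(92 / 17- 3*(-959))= -2842058/17 = -167179.88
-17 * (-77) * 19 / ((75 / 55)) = 273581/15 = 18238.73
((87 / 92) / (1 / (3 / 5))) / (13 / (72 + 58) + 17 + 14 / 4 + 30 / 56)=1827/68057 = 0.03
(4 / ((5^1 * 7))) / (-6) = -2/105 = -0.02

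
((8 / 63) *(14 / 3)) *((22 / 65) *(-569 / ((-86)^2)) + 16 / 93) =26110664/301784535 = 0.09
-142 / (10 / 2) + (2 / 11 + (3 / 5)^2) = -7661/275 = -27.86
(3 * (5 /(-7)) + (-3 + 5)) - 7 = -50/7 = -7.14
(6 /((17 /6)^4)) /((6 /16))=20736/83521 = 0.25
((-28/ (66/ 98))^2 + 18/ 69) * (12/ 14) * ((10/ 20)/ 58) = 21650683/1694847 = 12.77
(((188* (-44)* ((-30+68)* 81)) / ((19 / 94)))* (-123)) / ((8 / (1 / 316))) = 484181874/79 = 6128884.48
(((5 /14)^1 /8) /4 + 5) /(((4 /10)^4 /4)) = 1403125/1792 = 782.99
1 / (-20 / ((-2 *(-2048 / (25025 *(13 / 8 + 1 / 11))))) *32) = -256/1717625 = 0.00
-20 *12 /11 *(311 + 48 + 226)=-140400/11 = -12763.64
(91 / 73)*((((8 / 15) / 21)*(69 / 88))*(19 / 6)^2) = 107939/433620 = 0.25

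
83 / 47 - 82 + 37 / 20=-73681/940 = -78.38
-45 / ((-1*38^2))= 45/1444 = 0.03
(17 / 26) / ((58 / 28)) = 119/377 = 0.32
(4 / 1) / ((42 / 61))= 122/21 = 5.81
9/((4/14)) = 63/2 = 31.50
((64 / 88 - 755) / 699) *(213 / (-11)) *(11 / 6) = 589087/15378 = 38.31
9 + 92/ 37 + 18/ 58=12658/1073 = 11.80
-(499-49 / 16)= -495.94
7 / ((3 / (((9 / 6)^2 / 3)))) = 7/4 = 1.75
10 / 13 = 0.77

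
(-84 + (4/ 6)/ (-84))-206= -36541/126 = -290.01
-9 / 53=-0.17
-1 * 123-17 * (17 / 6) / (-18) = -12995/108 = -120.32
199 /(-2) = -199/2 = -99.50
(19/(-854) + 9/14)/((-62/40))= -5300/13237 = -0.40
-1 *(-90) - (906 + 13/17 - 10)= -13715/17 = -806.76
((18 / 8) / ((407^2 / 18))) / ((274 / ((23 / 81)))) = 23/90775652 = 0.00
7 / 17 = 0.41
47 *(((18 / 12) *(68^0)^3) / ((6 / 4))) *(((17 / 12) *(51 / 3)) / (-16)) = -13583/192 = -70.74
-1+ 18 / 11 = 7/11 = 0.64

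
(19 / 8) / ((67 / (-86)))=-817/268 = -3.05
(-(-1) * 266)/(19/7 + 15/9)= 2793/46 = 60.72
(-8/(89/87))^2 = 484416/7921 = 61.16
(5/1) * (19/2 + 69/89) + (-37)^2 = 252827/178 = 1420.38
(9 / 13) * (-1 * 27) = -243/13 = -18.69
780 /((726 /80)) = 10400/121 = 85.95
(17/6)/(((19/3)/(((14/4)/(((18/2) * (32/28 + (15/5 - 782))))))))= -833/3724380 = 0.00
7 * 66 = 462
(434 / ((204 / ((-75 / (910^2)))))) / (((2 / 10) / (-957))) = 148335/160888 = 0.92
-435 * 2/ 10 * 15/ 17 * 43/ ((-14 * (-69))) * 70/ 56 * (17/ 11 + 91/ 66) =-6016775/481712 = -12.49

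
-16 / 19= -0.84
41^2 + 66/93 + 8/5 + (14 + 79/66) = 1698.51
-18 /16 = -9/8 = -1.12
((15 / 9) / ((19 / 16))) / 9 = 80/513 = 0.16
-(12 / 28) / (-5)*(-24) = -72/35 = -2.06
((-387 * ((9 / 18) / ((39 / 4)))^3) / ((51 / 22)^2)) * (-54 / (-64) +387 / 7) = -7268591/13333593 = -0.55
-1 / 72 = -0.01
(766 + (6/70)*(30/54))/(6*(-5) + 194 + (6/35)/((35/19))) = 2815225/603042 = 4.67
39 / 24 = 13/8 = 1.62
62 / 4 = 15.50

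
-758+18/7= -5288/7 = -755.43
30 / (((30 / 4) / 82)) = 328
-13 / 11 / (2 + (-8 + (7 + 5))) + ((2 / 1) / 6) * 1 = 3/22 = 0.14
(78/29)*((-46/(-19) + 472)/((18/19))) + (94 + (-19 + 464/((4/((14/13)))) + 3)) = 1752872/1131 = 1549.84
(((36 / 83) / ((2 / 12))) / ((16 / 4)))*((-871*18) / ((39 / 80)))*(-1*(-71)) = -123301440/83 = -1485559.52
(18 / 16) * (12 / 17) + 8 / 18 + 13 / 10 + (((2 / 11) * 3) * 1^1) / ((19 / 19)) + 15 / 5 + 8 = 14.08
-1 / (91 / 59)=-59/91 = -0.65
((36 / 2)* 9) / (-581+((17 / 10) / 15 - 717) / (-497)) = -12077100/43206017 = -0.28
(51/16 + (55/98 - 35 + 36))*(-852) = -4045.91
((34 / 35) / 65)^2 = 1156/5175625 = 0.00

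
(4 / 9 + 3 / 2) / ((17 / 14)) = 245/153 = 1.60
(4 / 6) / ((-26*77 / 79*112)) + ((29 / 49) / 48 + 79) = 2214551/28028 = 79.01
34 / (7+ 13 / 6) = 204/55 = 3.71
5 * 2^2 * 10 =200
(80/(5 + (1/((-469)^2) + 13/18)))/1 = 316743840/22656001 = 13.98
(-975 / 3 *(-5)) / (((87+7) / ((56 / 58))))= 22750/1363 = 16.69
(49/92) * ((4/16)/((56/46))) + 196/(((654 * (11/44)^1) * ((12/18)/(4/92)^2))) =416171/3690304 = 0.11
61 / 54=1.13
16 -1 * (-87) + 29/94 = 9711/94 = 103.31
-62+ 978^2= 956422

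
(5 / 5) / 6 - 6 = -35/6 = -5.83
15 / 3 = 5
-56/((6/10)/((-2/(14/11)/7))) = 440/21 = 20.95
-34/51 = -2/3 = -0.67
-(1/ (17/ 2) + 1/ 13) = -43/221 = -0.19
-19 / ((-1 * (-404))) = -19/404 = -0.05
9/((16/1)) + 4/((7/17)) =1151/112 = 10.28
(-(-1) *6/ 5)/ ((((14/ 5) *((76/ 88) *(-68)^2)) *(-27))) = -11/2767464 = 0.00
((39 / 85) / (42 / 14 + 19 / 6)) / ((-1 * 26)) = -9/3145 = 0.00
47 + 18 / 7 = 347/7 = 49.57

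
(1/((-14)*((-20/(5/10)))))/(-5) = -1/2800 = 0.00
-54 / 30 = -9/5 = -1.80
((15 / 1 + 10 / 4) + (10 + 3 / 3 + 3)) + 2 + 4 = 75/2 = 37.50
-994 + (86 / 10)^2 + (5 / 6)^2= -827411/900 = -919.35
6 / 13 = 0.46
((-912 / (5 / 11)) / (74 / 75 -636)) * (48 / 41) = 3611520/976333 = 3.70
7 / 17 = 0.41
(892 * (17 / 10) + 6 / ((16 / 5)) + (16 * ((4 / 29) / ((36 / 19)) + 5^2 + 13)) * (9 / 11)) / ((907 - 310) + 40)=25732869/8128120 = 3.17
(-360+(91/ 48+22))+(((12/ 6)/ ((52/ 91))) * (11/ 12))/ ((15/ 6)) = -80357/240 = -334.82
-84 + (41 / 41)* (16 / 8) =-82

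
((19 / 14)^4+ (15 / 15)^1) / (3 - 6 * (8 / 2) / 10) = 843685/115248 = 7.32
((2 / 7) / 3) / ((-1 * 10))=-1/105 = -0.01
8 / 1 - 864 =-856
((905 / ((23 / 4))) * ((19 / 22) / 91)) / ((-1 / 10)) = -343900/23023 = -14.94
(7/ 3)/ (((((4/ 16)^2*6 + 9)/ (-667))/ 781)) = -29171912/225 = -129652.94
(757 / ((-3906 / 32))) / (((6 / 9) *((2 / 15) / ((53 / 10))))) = -80242/217 = -369.78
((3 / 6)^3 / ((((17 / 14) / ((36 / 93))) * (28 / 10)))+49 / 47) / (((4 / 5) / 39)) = 10208445/198152 = 51.52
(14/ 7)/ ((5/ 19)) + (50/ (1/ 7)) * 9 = 15788/5 = 3157.60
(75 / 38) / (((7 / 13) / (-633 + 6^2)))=-582075/266 = -2188.25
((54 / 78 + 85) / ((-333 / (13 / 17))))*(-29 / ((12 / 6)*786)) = 16153/4449546 = 0.00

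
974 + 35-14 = 995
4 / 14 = 2/7 = 0.29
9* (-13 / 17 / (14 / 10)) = -585/119 = -4.92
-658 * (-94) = 61852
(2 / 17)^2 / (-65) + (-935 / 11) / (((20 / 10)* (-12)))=1596629/450840 = 3.54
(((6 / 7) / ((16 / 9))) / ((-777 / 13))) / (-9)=13/14504 = 0.00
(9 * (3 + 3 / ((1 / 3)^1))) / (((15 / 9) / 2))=648/5 = 129.60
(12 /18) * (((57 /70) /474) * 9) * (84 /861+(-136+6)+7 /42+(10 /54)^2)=-29462521/22038156 = -1.34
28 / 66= 14/33 = 0.42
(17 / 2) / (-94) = -17/188 = -0.09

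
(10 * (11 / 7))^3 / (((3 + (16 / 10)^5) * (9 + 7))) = 519921875/28910098 = 17.98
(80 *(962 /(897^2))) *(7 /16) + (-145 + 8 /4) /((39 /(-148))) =33589858/61893 = 542.71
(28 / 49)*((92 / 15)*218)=80224/105 = 764.04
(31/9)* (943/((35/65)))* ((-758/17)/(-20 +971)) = -288061982/1018521 = -282.82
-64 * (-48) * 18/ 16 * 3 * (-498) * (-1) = 5163264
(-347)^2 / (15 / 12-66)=-481636/259 = -1859.60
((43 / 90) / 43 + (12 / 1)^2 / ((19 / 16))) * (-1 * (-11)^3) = 276021449/1710 = 161416.05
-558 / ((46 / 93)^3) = -224415603/48668 = -4611.15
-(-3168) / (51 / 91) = 96096/17 = 5652.71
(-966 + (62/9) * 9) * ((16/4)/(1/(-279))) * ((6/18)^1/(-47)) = -336288/47 = -7155.06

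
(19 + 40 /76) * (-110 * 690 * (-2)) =56317800/19 = 2964094.74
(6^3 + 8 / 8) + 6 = 223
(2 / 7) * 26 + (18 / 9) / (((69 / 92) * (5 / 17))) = 1732/105 = 16.50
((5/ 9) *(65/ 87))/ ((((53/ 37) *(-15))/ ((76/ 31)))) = -0.05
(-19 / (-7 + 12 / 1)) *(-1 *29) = 110.20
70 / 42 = 5/3 = 1.67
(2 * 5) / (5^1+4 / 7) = 70/39 = 1.79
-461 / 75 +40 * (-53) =-159461/75 = -2126.15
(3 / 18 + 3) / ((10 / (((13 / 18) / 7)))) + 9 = 68287/7560 = 9.03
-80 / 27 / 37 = -80/999 = -0.08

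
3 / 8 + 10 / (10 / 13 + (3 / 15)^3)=133789/10104 = 13.24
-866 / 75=-11.55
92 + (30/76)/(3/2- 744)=173051/1881 = 92.00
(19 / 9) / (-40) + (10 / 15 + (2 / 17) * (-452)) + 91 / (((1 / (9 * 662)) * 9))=368359357/6120 = 60189.44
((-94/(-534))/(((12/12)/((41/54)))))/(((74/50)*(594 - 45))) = 48175/292872834 = 0.00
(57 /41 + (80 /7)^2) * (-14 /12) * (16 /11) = -2121544/9471 = -224.00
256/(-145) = -256/145 = -1.77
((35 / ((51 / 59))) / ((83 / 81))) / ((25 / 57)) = 635607/7055 = 90.09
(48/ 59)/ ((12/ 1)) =4/59 = 0.07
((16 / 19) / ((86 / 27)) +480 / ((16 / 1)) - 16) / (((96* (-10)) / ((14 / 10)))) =-40789/1960800 = -0.02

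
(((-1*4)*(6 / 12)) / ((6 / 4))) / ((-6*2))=1/9 = 0.11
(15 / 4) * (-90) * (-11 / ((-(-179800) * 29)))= 297/417136 = 0.00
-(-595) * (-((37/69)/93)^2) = -814555/41177889 = -0.02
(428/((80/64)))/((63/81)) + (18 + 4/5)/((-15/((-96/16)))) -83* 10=-66894/175 = -382.25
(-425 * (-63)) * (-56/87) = -499800/29 = -17234.48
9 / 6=3/2 = 1.50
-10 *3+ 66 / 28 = -387/14 = -27.64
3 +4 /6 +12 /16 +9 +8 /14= 1175/84 = 13.99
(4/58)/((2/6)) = 6/29 = 0.21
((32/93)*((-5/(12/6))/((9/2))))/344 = -20/35991 = 0.00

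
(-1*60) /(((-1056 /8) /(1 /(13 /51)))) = 255/143 = 1.78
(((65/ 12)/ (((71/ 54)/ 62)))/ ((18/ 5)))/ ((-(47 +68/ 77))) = -775775/523554 = -1.48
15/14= 1.07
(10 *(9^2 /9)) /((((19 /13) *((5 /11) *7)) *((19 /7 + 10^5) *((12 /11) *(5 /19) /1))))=4719/7000190 = 0.00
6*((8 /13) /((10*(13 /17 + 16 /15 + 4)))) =1224/19331 = 0.06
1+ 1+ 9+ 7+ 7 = 25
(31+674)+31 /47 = 705.66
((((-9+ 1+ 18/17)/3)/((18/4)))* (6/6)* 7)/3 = -1652/1377 = -1.20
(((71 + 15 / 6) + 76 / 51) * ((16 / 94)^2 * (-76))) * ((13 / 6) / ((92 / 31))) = -937094288/7773471 = -120.55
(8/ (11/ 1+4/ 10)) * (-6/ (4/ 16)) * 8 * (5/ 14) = -6400/133 = -48.12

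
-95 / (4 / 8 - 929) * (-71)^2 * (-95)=-48998.41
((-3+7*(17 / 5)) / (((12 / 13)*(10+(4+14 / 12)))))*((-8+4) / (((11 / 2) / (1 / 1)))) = -416/385 = -1.08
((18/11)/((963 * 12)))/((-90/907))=-907/635580 = 0.00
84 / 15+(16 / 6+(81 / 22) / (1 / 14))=9869/165 = 59.81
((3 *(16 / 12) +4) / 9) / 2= 4/9 = 0.44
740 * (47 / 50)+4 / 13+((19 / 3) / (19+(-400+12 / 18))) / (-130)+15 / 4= 207560489/296660 = 699.66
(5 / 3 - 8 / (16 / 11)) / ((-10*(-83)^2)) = 23/413340 = 0.00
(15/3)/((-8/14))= -35/4 = -8.75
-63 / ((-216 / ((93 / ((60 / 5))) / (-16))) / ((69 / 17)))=-4991/8704 = -0.57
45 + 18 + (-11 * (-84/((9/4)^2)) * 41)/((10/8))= 816697/135 = 6049.61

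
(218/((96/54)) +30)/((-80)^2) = 1221/51200 = 0.02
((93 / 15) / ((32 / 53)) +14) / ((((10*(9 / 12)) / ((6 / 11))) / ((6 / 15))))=353/500 = 0.71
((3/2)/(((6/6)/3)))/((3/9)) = 27/2 = 13.50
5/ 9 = 0.56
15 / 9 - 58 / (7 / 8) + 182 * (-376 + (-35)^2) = 154453.38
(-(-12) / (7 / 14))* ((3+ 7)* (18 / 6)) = 720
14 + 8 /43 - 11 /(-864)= 527513/37152 = 14.20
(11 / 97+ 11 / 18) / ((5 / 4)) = 506/873 = 0.58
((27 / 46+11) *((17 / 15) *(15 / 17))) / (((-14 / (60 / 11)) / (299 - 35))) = -191880/161 = -1191.80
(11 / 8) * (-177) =-1947/8 = -243.38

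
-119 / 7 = -17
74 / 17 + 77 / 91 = 1149/221 = 5.20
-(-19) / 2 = 19/2 = 9.50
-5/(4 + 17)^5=-5/4084101 = 0.00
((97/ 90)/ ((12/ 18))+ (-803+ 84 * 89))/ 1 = 6674.62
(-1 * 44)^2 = 1936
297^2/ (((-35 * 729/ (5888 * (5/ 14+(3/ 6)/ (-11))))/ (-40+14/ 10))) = 300005376/1225 = 244902.35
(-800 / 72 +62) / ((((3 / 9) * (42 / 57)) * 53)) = 4351/1113 = 3.91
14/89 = 0.16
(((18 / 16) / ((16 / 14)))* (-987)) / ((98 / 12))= -3807/32 = -118.97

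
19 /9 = 2.11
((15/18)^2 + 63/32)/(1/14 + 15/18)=5369/1824 = 2.94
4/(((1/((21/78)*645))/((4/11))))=36120/143 = 252.59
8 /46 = 4/23 = 0.17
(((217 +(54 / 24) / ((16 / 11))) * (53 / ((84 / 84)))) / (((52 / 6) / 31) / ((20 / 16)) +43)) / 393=114903205/168510016 = 0.68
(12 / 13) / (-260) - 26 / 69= -22177/58305 = -0.38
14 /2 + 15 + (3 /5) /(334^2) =12271163/557780 = 22.00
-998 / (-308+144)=499/82 = 6.09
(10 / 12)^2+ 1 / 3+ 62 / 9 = 95/12 = 7.92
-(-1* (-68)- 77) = 9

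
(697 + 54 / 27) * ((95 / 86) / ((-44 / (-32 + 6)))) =456.27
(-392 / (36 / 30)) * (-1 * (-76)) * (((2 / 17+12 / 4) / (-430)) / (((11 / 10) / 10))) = 39474400/24123 = 1636.38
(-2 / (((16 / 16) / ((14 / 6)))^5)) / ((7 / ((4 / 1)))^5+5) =-34420736/5328261 = -6.46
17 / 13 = 1.31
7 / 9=0.78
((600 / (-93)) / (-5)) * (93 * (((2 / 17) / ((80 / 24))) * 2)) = 144/17 = 8.47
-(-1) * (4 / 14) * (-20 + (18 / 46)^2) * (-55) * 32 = 36956480/3703 = 9980.15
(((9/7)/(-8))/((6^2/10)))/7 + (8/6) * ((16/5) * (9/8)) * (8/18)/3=24863/35280 = 0.70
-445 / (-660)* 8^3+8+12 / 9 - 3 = 3867/11 = 351.55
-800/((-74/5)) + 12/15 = 10148/185 = 54.85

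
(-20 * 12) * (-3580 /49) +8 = 859592/49 = 17542.69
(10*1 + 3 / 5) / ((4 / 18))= 477/10 = 47.70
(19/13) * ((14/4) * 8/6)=266/39 = 6.82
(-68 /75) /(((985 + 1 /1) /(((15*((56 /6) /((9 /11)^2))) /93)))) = -6776/3276855 = 0.00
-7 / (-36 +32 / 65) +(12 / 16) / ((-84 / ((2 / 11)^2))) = 96202/488719 = 0.20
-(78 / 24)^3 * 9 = -19773/64 = -308.95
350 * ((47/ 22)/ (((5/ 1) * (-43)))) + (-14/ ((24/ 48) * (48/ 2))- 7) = -33047/2838 = -11.64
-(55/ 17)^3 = -166375/4913 = -33.86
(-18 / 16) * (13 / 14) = -117/112 = -1.04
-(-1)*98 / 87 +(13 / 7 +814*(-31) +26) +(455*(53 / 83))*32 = -804084845/50547 = -15907.67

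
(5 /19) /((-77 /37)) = -185/1463 = -0.13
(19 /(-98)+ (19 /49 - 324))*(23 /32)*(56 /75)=-173.78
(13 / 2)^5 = 371293/32 = 11602.91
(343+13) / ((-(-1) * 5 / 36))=12816/5 = 2563.20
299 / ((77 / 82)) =24518/77 = 318.42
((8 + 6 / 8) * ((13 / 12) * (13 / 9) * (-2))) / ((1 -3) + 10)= -5915/1728 = -3.42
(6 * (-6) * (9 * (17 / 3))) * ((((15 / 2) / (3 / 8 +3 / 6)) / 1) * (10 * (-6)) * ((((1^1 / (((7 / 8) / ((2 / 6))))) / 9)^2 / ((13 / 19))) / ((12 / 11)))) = 2266.50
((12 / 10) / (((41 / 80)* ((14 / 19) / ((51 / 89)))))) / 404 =11628/2579843 = 0.00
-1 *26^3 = -17576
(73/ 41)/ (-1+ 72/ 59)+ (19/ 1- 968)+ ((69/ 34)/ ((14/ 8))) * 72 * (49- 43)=-27904362/63427 = -439.94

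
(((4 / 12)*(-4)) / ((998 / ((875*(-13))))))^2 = 230.95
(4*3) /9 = 4/3 = 1.33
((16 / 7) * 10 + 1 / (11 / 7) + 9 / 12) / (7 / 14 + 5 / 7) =19.97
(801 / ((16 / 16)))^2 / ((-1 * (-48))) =213867/16 = 13366.69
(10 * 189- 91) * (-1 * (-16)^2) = -460544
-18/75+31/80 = 59/400 = 0.15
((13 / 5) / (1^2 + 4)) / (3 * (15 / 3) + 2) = 13/425 = 0.03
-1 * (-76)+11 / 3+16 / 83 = 19885/249 = 79.86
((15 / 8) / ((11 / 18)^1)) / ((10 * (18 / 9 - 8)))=-9/176 = -0.05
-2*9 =-18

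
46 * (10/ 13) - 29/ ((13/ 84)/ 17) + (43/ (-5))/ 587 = -120194679/38155 = -3150.17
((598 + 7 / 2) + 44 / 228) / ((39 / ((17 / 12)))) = 21.86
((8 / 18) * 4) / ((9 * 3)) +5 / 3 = 421/243 = 1.73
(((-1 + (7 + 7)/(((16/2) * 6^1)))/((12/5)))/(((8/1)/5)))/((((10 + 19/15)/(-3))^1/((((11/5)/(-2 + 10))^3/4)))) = 22627/88604672 = 0.00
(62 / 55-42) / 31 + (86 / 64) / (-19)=-1440099/1036640 = -1.39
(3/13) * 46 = 138/13 = 10.62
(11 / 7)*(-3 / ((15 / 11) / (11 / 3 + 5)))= -3146/105 = -29.96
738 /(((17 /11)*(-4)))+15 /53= -214617/1802 = -119.10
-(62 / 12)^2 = -961/36 = -26.69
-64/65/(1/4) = -256/65 = -3.94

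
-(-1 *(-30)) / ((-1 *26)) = 1.15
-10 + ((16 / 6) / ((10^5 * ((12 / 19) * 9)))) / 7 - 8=-510299981/28350000 = -18.00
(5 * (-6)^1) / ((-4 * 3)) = 5/2 = 2.50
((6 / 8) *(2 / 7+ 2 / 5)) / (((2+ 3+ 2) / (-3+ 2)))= -18/245 = -0.07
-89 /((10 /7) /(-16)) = 4984/5 = 996.80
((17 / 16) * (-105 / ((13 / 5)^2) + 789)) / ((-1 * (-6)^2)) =-61727/2704 = -22.83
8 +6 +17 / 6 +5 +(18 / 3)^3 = 1427/6 = 237.83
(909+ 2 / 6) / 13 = 2728/39 = 69.95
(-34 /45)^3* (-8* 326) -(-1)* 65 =108427957/91125 = 1189.88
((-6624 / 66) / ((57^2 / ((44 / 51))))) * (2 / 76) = -736/1049427 = 0.00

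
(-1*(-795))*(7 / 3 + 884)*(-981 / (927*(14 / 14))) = -745681.70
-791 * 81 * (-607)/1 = 38891097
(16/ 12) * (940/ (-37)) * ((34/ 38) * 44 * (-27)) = 25312320/703 = 36006.15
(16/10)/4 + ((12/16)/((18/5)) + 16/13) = 1.84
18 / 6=3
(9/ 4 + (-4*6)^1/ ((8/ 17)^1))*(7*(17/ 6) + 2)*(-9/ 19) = 76635/152 = 504.18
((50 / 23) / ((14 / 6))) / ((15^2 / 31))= 62/483 = 0.13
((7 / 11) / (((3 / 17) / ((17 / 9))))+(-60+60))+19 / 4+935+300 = 1480915/1188 = 1246.56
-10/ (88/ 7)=-35/44 = -0.80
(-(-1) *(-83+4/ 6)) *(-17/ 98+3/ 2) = -16055/147 = -109.22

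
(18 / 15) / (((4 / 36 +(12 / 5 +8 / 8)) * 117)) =3/1027 = 0.00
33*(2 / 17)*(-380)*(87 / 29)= -75240/17 = -4425.88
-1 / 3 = -0.33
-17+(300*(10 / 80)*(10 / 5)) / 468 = -2627/156 = -16.84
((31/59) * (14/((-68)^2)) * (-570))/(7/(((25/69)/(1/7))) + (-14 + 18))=-1546125/11526476 = -0.13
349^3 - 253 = 42508296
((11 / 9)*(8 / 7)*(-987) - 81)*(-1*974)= 4265146/3 = 1421715.33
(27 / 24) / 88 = 0.01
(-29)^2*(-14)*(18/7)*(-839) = 25401564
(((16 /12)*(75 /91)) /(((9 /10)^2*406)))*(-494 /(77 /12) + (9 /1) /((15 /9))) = -9187000/38405367 = -0.24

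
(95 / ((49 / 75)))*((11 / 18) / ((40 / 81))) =141075/784 = 179.94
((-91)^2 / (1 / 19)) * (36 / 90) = 314678/5 = 62935.60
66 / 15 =22/5 = 4.40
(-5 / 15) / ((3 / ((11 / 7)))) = -11/63 = -0.17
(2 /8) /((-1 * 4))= -1/16 = -0.06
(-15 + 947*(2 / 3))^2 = 3418801/9 = 379866.78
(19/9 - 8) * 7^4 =-127253/9 = -14139.22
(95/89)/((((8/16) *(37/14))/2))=5320/3293 = 1.62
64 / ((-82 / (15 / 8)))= -60/41 = -1.46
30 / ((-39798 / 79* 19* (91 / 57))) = -395/201201 = 0.00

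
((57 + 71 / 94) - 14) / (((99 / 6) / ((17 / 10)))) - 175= -881443/5170 = -170.49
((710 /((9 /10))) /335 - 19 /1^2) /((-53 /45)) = 50185/3551 = 14.13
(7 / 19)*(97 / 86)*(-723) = -490917/1634 = -300.44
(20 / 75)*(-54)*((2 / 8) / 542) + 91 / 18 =123143/24390 = 5.05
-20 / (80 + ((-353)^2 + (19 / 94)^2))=-35344/220350473 = 0.00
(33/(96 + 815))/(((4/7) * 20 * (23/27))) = 6237/1676240 = 0.00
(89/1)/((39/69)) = 2047/13 = 157.46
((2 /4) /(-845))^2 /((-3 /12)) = -1/714025 = 0.00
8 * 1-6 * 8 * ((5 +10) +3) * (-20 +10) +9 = 8657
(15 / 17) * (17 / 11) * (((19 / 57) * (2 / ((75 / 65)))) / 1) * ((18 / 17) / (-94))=-78/8789 = -0.01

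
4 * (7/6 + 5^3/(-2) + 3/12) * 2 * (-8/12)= 2932/9 = 325.78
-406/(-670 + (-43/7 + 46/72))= 0.60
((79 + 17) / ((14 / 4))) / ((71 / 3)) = 576/497 = 1.16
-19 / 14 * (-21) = 57/2 = 28.50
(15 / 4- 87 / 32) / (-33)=-1/32 = -0.03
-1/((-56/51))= 51/56 = 0.91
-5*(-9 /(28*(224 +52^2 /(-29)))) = 435/35392 = 0.01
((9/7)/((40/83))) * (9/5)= 6723/1400 = 4.80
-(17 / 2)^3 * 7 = -34391/8 = -4298.88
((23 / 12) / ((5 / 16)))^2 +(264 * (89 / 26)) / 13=4073716/38025 = 107.13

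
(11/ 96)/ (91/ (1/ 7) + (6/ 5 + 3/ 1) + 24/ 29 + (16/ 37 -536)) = 59015/54831168 = 0.00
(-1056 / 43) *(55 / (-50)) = 5808/215 = 27.01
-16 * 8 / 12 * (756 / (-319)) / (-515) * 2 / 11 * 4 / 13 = -64512/23492755 = 0.00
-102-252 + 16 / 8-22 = -374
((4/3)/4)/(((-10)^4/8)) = 1/3750 = 0.00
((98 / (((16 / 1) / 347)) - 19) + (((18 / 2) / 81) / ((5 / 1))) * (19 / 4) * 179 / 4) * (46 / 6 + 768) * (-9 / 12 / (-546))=272078389/120960 = 2249.33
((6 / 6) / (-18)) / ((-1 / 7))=7/18 = 0.39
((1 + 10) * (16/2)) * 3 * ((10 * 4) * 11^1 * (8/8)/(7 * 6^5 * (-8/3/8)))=-1210/189 = -6.40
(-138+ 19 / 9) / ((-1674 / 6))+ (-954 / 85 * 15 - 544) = -30387419/42687 = -711.87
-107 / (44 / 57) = -6099/44 = -138.61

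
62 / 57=1.09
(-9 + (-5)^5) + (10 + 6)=-3118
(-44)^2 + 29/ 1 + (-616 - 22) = 1327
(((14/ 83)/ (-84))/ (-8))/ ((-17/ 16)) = -1/4233 = 0.00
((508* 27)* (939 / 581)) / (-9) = -1431036/581 = -2463.06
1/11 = 0.09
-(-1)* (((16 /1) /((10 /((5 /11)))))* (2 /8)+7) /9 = 79/99 = 0.80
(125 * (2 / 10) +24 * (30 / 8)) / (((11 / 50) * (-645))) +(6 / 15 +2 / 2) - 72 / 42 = -55859/49665 = -1.12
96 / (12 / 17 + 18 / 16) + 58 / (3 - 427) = 920217/17596 = 52.30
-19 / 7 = -2.71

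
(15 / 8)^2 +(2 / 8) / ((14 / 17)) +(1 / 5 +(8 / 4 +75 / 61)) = 990463/136640 = 7.25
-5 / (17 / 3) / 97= -15/1649 = -0.01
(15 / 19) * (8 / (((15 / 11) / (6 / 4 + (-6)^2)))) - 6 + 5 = 3281/19 = 172.68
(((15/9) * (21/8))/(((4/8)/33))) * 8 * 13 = 30030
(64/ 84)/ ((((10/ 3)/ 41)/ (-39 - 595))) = -207952/35 = -5941.49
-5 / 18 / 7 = -5/126 = -0.04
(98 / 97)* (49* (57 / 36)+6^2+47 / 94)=67081/582 = 115.26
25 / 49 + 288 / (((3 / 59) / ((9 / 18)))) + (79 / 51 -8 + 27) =7129795/2499 = 2853.06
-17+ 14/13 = -207/13 = -15.92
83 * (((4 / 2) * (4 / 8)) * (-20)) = -1660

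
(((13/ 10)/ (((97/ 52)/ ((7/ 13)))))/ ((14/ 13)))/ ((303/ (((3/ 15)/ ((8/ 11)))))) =1859/5878200 = 0.00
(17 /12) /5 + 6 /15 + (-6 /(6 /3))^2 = 581/60 = 9.68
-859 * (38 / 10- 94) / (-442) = -387409/2210 = -175.30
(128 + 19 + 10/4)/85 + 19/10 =311/85 = 3.66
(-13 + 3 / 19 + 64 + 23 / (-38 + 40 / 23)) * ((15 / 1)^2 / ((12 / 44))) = 220164175/5282 = 41681.97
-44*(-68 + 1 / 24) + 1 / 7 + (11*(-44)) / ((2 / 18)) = -57359/42 = -1365.69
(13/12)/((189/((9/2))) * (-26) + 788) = -13/3648 = 0.00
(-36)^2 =1296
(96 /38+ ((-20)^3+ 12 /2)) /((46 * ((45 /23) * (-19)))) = 75919/16245 = 4.67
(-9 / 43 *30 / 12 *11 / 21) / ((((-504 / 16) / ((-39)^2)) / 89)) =2481765/2107 = 1177.87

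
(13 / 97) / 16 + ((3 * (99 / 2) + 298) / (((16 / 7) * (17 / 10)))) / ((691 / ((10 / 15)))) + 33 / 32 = 125849647/109388064 = 1.15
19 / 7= 2.71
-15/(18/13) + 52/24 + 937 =2785/3 = 928.33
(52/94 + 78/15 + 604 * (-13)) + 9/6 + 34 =-3671051/470 = -7810.75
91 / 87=1.05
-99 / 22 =-9/2 = -4.50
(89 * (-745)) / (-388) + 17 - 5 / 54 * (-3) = 657079/3492 = 188.17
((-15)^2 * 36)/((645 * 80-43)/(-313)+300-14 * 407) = -281700/193459 = -1.46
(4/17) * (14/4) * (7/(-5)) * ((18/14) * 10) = -252/17 = -14.82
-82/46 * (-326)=13366/23 = 581.13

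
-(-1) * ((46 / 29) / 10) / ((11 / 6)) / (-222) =-23/59015 = 0.00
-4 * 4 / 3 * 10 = -160/3 = -53.33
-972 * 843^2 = -690750828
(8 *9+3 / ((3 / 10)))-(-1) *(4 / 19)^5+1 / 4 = 814640667/9904396 = 82.25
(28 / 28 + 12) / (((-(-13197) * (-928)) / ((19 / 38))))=-13/24493632 = 0.00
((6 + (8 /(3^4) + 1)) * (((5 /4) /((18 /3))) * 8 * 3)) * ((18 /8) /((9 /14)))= 124.23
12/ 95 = 0.13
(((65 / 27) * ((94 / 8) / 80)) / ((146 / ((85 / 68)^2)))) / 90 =3055/72658944 = 0.00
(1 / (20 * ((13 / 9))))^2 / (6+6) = 27/270400 = 0.00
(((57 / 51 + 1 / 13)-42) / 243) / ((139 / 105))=-11690/92157 = -0.13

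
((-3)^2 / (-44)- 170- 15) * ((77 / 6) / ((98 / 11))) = -89639/336 = -266.78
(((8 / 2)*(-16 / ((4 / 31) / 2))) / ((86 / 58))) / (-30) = 14384/645 = 22.30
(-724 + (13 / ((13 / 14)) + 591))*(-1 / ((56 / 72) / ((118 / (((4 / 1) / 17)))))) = 153459/2 = 76729.50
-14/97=-0.14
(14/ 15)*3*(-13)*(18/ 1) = -3276/5 = -655.20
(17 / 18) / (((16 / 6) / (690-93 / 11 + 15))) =21709/88 = 246.69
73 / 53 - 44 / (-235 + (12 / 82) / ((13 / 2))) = 10385695/6637879 = 1.56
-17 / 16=-1.06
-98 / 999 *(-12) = 392/333 = 1.18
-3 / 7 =-0.43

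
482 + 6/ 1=488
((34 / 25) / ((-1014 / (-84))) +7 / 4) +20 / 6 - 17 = -598463/50700 = -11.80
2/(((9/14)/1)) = 28/9 = 3.11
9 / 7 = 1.29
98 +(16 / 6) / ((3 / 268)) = 336.22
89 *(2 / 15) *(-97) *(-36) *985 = 40816824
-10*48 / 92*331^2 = -13147320/23 = -571622.61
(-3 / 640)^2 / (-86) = -9/35225600 = 0.00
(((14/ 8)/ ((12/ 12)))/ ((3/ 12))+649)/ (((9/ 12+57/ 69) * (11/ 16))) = 965632/1595 = 605.41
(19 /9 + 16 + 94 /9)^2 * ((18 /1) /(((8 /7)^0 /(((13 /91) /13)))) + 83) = 500056979/7371 = 67841.13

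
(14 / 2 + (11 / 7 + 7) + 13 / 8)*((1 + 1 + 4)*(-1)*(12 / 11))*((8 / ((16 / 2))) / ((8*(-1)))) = 8667/616 = 14.07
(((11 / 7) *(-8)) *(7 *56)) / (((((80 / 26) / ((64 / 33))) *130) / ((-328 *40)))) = 4702208/15 = 313480.53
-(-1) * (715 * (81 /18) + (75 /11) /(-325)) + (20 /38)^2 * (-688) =312515039/103246 = 3026.90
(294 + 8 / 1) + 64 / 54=8186/27 = 303.19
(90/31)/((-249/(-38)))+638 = 1642714/2573 = 638.44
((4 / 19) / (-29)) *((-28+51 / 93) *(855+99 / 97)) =282647736/1656857 = 170.59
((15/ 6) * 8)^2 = 400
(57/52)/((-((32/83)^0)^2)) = -1.10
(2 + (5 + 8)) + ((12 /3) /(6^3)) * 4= 407/27 = 15.07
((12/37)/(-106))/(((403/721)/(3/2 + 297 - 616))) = 1373505/790283 = 1.74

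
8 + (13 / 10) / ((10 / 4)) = 213/25 = 8.52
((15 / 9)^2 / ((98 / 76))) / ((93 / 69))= 21850/13671 = 1.60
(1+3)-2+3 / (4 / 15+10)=353/154 = 2.29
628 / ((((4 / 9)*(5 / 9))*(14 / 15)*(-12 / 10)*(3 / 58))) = -614655/14 = -43903.93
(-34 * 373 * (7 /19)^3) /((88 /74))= -80473631/150898 = -533.30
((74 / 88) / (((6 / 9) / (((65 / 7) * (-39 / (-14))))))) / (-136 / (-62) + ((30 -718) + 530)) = -581529/2776928 = -0.21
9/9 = 1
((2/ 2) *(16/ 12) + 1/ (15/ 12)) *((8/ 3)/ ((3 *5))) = 256/675 = 0.38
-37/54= -0.69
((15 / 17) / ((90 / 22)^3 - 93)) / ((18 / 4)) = -6655/832779 = -0.01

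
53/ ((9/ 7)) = 371/9 = 41.22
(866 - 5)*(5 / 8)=4305/8 = 538.12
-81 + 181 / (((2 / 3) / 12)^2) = 58563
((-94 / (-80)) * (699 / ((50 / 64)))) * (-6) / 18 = -43804/125 = -350.43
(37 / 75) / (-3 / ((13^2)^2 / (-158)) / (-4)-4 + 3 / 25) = -2113514/16640277 = -0.13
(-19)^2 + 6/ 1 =367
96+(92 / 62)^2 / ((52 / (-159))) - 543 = -5668482/12493 = -453.73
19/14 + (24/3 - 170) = -2249/14 = -160.64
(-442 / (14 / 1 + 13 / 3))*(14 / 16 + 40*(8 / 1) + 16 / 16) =-341445/44 = -7760.11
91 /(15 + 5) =91/20 = 4.55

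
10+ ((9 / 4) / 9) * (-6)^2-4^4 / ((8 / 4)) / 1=-109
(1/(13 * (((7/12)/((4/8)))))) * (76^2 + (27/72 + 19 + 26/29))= 576315/1508 = 382.17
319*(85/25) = 5423/5 = 1084.60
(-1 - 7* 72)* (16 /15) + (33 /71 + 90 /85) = -1944995/3621 = -537.14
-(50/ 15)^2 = -100/9 = -11.11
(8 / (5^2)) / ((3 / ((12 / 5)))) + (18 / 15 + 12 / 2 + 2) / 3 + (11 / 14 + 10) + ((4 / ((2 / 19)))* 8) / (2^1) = 872069/5250 = 166.11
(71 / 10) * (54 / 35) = 1917/175 = 10.95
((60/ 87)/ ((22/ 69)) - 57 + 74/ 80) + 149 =1213323/12760 = 95.09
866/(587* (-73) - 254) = -866/43105 = -0.02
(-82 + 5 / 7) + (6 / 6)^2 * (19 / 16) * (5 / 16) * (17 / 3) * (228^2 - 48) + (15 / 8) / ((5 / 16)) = 6111789/56 = 109139.09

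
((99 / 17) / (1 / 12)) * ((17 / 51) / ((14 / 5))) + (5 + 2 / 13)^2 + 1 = 721612/20111 = 35.88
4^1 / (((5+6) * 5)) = 4/55 = 0.07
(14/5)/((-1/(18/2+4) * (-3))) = 12.13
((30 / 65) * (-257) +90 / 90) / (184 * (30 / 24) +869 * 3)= -1529/36881 = -0.04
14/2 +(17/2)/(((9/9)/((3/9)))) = 59/6 = 9.83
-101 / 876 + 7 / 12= 205/438 = 0.47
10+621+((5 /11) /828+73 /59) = 339746911/537372 = 632.24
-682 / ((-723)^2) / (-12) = 341/3136374 = 0.00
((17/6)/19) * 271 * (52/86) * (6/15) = 119782/12255 = 9.77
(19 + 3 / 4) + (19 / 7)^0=83/4 = 20.75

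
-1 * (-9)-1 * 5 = 4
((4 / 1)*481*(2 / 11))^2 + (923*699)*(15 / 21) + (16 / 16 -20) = 493965720/847 = 583194.47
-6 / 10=-3/5 = -0.60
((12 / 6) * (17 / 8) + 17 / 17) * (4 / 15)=7/5 = 1.40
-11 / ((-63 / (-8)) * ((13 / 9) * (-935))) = 8/7735 = 0.00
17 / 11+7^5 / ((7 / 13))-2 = 343338/11 = 31212.55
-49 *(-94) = 4606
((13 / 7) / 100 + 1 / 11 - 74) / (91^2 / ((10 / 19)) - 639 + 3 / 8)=-1137914/232467235 = 0.00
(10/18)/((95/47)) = 47/171 = 0.27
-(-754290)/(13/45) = 33943050/13 = 2611003.85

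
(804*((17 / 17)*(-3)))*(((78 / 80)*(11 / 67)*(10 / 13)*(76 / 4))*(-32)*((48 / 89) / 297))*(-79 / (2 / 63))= -72624384/89 = -816004.31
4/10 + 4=22/5 = 4.40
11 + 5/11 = 126/11 = 11.45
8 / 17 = 0.47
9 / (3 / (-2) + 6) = 2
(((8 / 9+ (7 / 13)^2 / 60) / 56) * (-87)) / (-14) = 788423/7949760 = 0.10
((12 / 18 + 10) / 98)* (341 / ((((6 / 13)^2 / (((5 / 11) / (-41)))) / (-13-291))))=31853120/54243 = 587.23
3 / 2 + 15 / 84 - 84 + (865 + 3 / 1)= 21999/28 = 785.68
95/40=19/8 = 2.38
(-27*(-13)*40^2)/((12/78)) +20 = 3650420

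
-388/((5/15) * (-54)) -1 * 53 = -283/9 = -31.44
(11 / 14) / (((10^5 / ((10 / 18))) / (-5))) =-11/504000 = 0.00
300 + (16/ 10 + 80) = 1908/5 = 381.60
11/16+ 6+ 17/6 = 457/48 = 9.52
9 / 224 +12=2697/224 = 12.04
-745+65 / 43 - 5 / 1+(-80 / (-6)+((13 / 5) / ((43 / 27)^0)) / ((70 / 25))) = -1326013/1806 = -734.23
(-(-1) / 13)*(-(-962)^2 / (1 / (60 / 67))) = -4271280/67 = -63750.45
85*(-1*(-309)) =26265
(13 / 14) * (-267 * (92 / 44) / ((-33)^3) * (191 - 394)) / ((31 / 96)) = -9.07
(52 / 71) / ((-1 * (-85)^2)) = -52/512975 = 0.00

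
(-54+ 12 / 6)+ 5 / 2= -49.50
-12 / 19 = -0.63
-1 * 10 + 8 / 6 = -26/3 = -8.67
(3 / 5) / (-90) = -1/150 = -0.01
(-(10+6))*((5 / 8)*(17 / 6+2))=-145/3 = -48.33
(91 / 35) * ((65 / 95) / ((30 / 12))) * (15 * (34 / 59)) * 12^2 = 4964544/5605 = 885.73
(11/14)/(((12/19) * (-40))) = -209/6720 = -0.03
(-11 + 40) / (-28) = -1.04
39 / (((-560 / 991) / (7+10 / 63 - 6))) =-940459/11760 = -79.97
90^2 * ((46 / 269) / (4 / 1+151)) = 74520/8339 = 8.94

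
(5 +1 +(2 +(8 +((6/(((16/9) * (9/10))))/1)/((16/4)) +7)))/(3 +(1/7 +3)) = 2681/688 = 3.90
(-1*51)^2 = 2601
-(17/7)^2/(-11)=289/539 = 0.54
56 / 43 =1.30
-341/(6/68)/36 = -5797/54 = -107.35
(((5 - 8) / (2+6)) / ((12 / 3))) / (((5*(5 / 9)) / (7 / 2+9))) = -27/64 = -0.42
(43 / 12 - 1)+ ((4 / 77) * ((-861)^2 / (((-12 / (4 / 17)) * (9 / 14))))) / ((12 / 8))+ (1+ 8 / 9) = -778.60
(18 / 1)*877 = 15786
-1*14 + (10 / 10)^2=-13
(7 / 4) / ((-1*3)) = -7/12 = -0.58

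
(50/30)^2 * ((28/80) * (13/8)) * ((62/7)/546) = 155/6048 = 0.03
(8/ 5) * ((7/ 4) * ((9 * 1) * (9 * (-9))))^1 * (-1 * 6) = 61236/5 = 12247.20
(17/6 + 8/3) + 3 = 8.50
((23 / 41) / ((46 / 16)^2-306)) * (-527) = 0.99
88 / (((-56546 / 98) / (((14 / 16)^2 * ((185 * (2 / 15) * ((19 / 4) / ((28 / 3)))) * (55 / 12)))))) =-2977205/443136 = -6.72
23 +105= 128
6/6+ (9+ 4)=14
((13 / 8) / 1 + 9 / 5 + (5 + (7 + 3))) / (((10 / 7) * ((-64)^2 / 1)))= 5159/1638400 = 0.00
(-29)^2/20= 841/20 = 42.05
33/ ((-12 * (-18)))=11/72 = 0.15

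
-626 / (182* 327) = -313/29757 = -0.01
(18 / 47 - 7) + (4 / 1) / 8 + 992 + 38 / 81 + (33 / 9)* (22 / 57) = 142896347/144666 = 987.77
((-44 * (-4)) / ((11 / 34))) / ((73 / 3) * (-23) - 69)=-816/943 = -0.87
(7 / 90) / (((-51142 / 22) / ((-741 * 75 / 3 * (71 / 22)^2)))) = 478895/74184 = 6.46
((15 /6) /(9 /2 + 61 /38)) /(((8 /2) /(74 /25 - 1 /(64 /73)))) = 55309/296960 = 0.19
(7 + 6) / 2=13/2 = 6.50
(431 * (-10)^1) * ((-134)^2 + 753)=-80635790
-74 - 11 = -85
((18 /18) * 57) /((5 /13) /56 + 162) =41496/117941 = 0.35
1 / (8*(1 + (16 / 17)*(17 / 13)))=0.06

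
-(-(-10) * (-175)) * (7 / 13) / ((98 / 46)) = 5750/13 = 442.31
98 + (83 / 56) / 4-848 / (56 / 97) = -306989/224 = -1370.49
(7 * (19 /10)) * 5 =133/2 = 66.50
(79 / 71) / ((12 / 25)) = 1975/852 = 2.32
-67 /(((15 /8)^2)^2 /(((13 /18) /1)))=-3.92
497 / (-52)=-497/52 = -9.56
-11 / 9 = -1.22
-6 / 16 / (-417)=1/1112 = 0.00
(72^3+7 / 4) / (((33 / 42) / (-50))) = -261274825/11 = -23752256.82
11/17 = 0.65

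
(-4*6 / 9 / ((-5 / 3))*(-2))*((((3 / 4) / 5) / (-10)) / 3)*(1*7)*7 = 98/125 = 0.78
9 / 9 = 1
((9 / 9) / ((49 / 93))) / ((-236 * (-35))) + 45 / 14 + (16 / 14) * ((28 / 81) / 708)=316208329/98351820 = 3.22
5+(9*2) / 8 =29/4 = 7.25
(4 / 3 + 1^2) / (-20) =-7/60 = -0.12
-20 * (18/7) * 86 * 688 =-21300480/7 = -3042925.71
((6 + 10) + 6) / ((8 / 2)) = 11/2 = 5.50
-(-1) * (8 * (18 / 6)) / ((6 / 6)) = 24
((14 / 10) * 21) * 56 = 8232/5 = 1646.40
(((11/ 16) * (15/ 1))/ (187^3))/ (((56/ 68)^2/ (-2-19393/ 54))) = -97505/116113536 = 0.00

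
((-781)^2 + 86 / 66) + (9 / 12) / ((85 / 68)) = 100643879/165 = 609962.90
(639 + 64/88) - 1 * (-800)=15837/11 = 1439.73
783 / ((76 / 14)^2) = 38367/1444 = 26.57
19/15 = 1.27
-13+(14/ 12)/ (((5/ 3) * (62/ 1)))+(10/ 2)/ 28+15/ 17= -11.93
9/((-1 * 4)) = -9/4 = -2.25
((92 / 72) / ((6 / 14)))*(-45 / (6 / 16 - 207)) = 3220/4959 = 0.65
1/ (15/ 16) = 1.07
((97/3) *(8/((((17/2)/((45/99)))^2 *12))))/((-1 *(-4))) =4850/314721 = 0.02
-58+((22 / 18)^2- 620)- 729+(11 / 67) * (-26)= -7650848/5427 = -1409.77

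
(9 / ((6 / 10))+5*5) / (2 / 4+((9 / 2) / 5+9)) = 50/13 = 3.85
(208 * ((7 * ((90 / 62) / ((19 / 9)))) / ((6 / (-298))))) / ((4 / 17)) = -124471620/589 = -211327.03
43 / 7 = 6.14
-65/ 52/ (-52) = 5/208 = 0.02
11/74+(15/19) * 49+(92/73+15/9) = 12858427/307914 = 41.76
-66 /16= -33/8 = -4.12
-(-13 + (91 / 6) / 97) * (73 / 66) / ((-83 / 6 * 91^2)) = -41975/338480142 = 0.00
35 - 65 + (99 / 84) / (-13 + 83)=-58767/1960 = -29.98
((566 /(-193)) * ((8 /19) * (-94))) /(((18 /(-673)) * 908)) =-4.78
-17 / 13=-1.31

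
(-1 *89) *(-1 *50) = 4450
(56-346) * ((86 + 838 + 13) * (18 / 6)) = -815190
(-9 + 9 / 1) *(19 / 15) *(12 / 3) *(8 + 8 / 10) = 0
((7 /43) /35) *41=41/215 = 0.19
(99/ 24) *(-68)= -561/2 = -280.50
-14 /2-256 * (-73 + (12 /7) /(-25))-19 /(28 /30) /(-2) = 13096113/700 = 18708.73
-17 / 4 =-4.25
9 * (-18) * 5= -810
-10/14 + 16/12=0.62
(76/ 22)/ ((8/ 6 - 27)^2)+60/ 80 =197025/260876 = 0.76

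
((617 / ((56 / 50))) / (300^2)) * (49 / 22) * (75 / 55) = 4319/232320 = 0.02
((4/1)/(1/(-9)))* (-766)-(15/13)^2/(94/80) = 219027168/7943 = 27574.87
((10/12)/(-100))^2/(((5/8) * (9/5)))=1/16200 = 0.00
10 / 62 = 0.16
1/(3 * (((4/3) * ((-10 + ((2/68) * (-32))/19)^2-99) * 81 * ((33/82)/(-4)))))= -8554978/555836985 = -0.02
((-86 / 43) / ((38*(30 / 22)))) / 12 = -11/3420 = 0.00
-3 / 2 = -1.50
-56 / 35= -8/5 = -1.60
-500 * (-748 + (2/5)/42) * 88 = 691143200/21 = 32911580.95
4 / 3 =1.33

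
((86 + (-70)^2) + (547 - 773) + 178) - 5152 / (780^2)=187767128/38025 = 4937.99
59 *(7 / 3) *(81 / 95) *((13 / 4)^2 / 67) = 1884519/101840 = 18.50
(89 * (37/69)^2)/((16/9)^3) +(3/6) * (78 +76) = 176711489/2166784 = 81.55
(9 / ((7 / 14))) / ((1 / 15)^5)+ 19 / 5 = 68343769/5 = 13668753.80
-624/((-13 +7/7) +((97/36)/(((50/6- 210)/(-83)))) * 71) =-4530240/484501 = -9.35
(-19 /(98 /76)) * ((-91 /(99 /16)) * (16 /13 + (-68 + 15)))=-11218.61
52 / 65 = 4/5 = 0.80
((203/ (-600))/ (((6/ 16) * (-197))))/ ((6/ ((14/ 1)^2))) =19894/132975 = 0.15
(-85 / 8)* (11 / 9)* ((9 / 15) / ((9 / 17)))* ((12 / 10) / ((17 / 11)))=-2057/180 = -11.43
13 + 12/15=69/5 = 13.80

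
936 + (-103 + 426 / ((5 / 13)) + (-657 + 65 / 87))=1284.35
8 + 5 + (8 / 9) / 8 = 118/9 = 13.11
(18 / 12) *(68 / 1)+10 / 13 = 1336/13 = 102.77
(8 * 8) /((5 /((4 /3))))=256/15 = 17.07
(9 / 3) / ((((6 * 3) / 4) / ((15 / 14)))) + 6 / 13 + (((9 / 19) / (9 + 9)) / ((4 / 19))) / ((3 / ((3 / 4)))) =3515/2912 = 1.21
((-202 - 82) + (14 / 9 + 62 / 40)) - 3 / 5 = -50669/180 = -281.49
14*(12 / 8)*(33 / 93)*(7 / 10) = 5.22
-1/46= -0.02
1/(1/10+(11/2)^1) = 5/28 = 0.18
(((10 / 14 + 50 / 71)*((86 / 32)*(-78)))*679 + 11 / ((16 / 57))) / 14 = -229318773/15904 = -14418.94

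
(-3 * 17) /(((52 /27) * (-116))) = 1377/6032 = 0.23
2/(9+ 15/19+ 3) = 38/243 = 0.16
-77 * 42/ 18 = -179.67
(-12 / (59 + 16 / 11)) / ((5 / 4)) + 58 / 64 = 79529/106400 = 0.75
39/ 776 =0.05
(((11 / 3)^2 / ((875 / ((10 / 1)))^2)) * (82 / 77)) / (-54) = -1804/52093125 = 0.00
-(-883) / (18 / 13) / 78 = 883/108 = 8.18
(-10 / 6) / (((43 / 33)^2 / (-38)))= 68970/1849 = 37.30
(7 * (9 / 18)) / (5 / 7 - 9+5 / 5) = -49/102 = -0.48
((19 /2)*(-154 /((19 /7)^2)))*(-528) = 1992144/19 = 104849.68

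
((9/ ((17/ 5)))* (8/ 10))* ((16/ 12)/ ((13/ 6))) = 1.30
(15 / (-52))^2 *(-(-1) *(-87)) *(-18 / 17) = 176175/22984 = 7.67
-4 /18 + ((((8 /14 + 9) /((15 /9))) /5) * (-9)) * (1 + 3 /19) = -12.19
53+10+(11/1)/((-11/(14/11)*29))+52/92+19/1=605459/7337 = 82.52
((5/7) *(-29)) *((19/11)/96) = -2755/7392 = -0.37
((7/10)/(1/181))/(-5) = -1267/50 = -25.34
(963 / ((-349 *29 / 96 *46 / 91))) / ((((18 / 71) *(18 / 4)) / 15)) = -55306160/232783 = -237.59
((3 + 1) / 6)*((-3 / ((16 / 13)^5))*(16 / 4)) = -371293/131072 = -2.83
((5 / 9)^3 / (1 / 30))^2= 1562500/59049 = 26.46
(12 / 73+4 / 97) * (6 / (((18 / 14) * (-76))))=-5096/403617 = -0.01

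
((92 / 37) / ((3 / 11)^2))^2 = 123921424/110889 = 1117.53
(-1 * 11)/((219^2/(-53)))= 583/47961 = 0.01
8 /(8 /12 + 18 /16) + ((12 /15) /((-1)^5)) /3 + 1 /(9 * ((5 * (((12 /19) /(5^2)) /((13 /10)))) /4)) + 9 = 206339/11610 = 17.77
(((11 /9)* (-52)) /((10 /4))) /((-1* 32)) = 143/180 = 0.79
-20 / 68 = -5/17 = -0.29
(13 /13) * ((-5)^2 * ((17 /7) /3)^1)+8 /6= 151/7 = 21.57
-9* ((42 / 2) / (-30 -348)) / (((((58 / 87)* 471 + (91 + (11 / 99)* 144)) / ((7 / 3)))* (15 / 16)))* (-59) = -3304/18945 = -0.17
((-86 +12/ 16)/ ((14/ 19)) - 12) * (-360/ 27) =35755/21 = 1702.62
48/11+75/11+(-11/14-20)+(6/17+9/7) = -2979/374 = -7.97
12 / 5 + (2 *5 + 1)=67/5 = 13.40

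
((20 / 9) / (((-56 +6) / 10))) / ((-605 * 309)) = 4/1682505 = 0.00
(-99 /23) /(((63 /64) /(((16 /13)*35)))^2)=-288358400/34983 = -8242.82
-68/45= -1.51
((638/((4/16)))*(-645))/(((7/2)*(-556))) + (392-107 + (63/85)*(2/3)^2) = 93554869/82705 = 1131.19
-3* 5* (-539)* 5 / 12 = 13475/4 = 3368.75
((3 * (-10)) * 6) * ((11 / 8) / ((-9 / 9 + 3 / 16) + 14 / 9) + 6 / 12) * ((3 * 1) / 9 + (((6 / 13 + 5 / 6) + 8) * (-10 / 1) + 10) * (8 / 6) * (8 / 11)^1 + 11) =447338020/15301 = 29235.87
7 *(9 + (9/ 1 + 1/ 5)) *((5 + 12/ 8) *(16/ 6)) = 33124/15 = 2208.27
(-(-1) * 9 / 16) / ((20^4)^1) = 9/2560000 = 0.00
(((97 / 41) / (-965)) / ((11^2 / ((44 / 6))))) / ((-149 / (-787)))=-152678/194541105 = 0.00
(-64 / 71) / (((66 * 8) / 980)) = -3920/2343 = -1.67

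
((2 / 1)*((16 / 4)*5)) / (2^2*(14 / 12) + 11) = 120/47 = 2.55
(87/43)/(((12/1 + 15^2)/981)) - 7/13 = 346058/44161 = 7.84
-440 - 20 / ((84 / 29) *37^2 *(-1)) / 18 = -227691935/517482 = -440.00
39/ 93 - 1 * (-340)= 10553/31 = 340.42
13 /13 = 1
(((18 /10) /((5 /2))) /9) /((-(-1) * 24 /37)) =37/300 = 0.12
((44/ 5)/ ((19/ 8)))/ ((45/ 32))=11264/4275 = 2.63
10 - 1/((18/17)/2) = 73/9 = 8.11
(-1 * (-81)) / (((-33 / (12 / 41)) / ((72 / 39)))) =-7776/5863 = -1.33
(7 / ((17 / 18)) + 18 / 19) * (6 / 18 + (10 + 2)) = 33300/323 = 103.10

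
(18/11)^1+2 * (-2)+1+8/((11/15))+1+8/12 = 370/33 = 11.21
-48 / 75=-16/25 = -0.64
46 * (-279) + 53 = -12781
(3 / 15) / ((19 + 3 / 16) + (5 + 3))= 16/2175 = 0.01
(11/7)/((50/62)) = 341/175 = 1.95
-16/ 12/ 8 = -1/6 = -0.17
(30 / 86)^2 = 225/1849 = 0.12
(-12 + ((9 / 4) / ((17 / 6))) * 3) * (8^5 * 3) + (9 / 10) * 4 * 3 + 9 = -945433.38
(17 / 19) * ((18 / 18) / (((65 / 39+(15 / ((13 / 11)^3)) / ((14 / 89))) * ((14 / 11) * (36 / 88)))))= 0.03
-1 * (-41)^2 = -1681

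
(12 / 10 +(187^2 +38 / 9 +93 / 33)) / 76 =460.23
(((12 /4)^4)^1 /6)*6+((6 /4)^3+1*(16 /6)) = 2089/24 = 87.04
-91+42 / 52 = -2345/26 = -90.19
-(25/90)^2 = -25/324 = -0.08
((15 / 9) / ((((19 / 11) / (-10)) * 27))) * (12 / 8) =-275/513 = -0.54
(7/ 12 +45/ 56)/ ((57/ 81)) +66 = 72321/1064 = 67.97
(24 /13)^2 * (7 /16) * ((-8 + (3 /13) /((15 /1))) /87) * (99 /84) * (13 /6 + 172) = -3579543/127426 = -28.09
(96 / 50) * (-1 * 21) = -1008/25 = -40.32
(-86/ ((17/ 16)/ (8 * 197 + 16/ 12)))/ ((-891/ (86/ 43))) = 13022464/45441 = 286.58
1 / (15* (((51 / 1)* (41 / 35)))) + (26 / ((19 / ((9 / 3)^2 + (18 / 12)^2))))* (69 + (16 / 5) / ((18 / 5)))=1075.92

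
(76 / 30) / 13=38/195 = 0.19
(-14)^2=196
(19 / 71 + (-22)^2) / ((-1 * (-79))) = 34383/5609 = 6.13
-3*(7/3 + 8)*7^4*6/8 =-223293/4 = -55823.25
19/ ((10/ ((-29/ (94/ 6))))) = -1653/470 = -3.52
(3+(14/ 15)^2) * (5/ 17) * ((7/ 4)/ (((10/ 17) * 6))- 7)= -1359631/183600 = -7.41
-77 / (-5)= 77/5 = 15.40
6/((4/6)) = 9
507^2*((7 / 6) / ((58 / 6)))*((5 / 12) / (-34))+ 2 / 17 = -2997977/7888 = -380.07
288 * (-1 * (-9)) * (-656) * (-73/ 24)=5171904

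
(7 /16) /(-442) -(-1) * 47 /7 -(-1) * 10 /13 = 370415/49504 = 7.48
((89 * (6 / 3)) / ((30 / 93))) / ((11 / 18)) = 49662/55 = 902.95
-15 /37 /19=-15/703 = -0.02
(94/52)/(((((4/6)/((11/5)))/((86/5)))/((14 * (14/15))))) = 1340.70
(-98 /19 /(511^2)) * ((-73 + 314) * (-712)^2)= -2413.28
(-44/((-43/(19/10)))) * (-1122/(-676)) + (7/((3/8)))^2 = 115001801/327015 = 351.67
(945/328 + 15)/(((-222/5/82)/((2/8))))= -9775/1184 = -8.26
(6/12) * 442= 221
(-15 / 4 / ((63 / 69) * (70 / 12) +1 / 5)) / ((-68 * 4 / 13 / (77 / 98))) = 246675/9679936 = 0.03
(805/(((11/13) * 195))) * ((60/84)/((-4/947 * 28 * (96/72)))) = -108905/4928 = -22.10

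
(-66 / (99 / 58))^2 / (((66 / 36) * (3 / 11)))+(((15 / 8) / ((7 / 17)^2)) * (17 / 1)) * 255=179679529/3528 = 50929.57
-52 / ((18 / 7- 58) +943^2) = -364/6224355 = 0.00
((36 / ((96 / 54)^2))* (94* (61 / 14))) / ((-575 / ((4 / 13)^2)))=-0.77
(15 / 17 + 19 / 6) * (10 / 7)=5.78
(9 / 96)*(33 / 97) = 99/3104 = 0.03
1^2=1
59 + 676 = 735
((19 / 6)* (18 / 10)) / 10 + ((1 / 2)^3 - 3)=-2.30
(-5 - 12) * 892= -15164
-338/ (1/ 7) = -2366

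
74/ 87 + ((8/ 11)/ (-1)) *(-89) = 62758/957 = 65.58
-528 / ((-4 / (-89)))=-11748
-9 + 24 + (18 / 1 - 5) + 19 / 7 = 215/7 = 30.71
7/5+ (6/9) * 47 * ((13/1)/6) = 69.29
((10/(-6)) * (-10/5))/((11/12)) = 40/11 = 3.64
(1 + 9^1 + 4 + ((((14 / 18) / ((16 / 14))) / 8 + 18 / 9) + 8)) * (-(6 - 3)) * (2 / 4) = -13873/384 = -36.13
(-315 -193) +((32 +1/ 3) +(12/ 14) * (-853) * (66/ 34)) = -676495/357 = -1894.94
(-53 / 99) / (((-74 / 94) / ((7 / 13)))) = 17437/47619 = 0.37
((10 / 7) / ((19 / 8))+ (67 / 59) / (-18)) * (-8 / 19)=-304196/1341837 = -0.23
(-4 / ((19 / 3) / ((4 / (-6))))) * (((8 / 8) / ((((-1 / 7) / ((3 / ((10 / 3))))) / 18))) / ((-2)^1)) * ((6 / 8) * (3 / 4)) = 5103/380 = 13.43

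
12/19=0.63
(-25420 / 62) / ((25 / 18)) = -1476/5 = -295.20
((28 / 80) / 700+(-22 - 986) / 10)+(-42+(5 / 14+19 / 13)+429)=52419491/182000 = 288.02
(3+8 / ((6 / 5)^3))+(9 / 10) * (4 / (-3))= 868/135 = 6.43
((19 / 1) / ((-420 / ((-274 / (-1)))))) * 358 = -465937/105 = -4437.50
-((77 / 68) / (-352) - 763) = 1660295/2176 = 763.00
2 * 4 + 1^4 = 9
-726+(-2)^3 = -734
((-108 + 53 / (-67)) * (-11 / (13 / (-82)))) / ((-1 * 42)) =3287339/18291 = 179.72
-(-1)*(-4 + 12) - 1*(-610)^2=-372092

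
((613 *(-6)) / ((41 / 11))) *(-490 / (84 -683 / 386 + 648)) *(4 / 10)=437270064/1650947 = 264.86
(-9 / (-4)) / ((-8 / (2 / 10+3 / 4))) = -0.27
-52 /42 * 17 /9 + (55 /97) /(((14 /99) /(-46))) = -3424219/18333 = -186.78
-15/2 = -7.50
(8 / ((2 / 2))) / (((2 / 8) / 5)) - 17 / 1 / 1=143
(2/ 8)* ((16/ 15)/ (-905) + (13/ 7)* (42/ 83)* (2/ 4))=528097/4506900 = 0.12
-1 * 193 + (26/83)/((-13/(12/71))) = -1137373/5893 = -193.00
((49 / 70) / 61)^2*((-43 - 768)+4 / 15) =-595889/5581500 = -0.11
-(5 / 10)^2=-1/4 = -0.25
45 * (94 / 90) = 47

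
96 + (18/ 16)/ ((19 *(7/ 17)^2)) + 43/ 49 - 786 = -5129983/7448 = -688.77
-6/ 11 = -0.55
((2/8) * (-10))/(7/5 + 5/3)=-75/92 = -0.82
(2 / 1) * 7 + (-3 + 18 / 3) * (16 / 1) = 62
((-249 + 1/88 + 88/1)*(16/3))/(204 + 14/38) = -538346/128139 = -4.20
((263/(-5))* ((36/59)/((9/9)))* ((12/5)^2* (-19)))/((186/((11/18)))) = 2638416/228625 = 11.54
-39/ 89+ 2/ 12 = -145/534 = -0.27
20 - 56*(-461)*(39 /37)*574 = 577917716/37 = 15619397.73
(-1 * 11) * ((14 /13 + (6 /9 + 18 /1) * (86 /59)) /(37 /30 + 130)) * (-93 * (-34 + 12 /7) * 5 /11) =-315202200/97409 = -3235.86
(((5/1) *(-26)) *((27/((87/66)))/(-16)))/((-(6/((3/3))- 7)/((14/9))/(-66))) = -495495/29 = -17086.03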